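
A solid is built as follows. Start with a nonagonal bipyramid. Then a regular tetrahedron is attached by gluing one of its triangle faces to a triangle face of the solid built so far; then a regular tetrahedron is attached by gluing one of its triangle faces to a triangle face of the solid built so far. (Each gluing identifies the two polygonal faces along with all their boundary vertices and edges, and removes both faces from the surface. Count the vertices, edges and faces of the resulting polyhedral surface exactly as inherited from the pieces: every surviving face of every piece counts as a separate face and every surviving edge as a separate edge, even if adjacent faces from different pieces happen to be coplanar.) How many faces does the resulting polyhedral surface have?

A nonagonal bipyramid: V=11, E=27, F=18.
Attach a regular tetrahedron (V=4, E=6, F=4) along a 3-gon: merge 3 vertices and 3 edges, delete both glued faces → V=12, E=30, F=20.
Attach a regular tetrahedron (V=4, E=6, F=4) along a 3-gon: merge 3 vertices and 3 edges, delete both glued faces → V=13, E=33, F=22.
Check: V − E + F = 13 − 33 + 22 = 2.

22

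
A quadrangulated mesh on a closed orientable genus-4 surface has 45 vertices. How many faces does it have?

χ = 2 − 2·4 = -6, and every face is a square so 4F = 2E.
V − E + F = -6 with E = 4F/2 gives 45 − (4/2 − 1)·F = -6, so F = 51 and E = 102.

51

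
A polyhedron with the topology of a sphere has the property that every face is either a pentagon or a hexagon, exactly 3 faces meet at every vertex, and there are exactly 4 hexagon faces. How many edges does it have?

42

Let x be the number of pentagons; then F = 4 + x.
Edge–face incidences: 2E = 6·4 + 5·x = 24 + 5x.
Every vertex has degree 3, so 3V = 2E.
Euler: V − E + F = 2 ⇒ (2E)/3 − E + (4 + x) = 2.
Multiply by 6: 2·(2E) − 3·(2E) + 6·(4 + x) = 12, i.e. 24 + 6x − (24 + 5x) = 12.
Collecting terms: x = 12.
Then 2E = 24 + 5·12 = 84, so E = 42, V = 2E/3 = 28, F = 4 + 12 = 16.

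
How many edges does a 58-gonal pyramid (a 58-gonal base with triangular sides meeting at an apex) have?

116

A pyramid on an n-gon base has one n-gon and n triangles: V = 58 + 1 = 59, E = 2·58 = 116, F = 58 + 1 = 59.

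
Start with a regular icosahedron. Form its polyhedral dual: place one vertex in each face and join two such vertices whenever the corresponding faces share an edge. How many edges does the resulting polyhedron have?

30

The base solid has V = 12, E = 30, F = 20.
The dual swaps V and F and preserves E: V′ = F = 20, E′ = E = 30, F′ = V = 12.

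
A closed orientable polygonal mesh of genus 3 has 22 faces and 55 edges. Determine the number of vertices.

29

For a closed orientable surface of genus 3, χ = 2 − 2·3 = -4.
V = -4 + E − F = -4 + 55 − 22 = 29.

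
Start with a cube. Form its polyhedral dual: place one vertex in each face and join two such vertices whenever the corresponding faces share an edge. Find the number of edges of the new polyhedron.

12

The base solid has V = 8, E = 12, F = 6.
The dual swaps V and F and preserves E: V′ = F = 6, E′ = E = 12, F′ = V = 8.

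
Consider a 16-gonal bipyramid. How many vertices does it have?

18

A bipyramid over an n-gon has 2n triangular faces and n + 2 vertices: V = 16 + 2 = 18, E = 3·16 = 48, F = 2·16 = 32.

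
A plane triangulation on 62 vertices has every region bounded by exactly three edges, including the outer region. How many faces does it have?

In a plane triangulation 3F = 2E and V − E + F = 2, so F = 2V − 4 = 2·62 − 4 = 120.

120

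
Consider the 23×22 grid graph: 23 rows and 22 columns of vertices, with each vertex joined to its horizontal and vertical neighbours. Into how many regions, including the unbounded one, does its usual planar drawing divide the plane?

The grid has V = 23·22 = 506 vertices and E = 23·21 + 22·22 = 967 edges.
F = 2 − V + E = 2 − 506 + 967 = 463.

463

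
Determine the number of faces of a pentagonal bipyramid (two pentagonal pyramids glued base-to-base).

A bipyramid over an n-gon has 2n triangular faces and n + 2 vertices: V = 5 + 2 = 7, E = 3·5 = 15, F = 2·5 = 10.
Check: V − E + F = 7 − 15 + 10 = 2.

10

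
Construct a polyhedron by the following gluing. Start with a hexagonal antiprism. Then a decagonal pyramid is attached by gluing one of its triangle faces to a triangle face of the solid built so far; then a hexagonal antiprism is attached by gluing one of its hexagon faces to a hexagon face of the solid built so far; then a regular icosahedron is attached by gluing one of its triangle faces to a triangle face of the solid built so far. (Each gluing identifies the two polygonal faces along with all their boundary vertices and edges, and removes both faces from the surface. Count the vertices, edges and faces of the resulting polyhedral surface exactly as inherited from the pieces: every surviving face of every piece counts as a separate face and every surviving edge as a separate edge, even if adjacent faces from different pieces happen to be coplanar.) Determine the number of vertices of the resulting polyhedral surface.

A hexagonal antiprism: V=12, E=24, F=14.
Attach a decagonal pyramid (V=11, E=20, F=11) along a 3-gon: merge 3 vertices and 3 edges, delete both glued faces → V=20, E=41, F=23.
Attach a hexagonal antiprism (V=12, E=24, F=14) along a 6-gon: merge 6 vertices and 6 edges, delete both glued faces → V=26, E=59, F=35.
Attach a regular icosahedron (V=12, E=30, F=20) along a 3-gon: merge 3 vertices and 3 edges, delete both glued faces → V=35, E=86, F=53.
Check: V − E + F = 35 − 86 + 53 = 2.

35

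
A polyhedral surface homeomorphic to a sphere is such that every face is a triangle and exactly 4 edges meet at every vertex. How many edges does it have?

12

Each face has 3 edges and each edge borders two faces, so 2E = 3F.
Each vertex has degree 4, so 4V = 2E and hence V = 3F/4.
Euler: V − E + F = 2 ⇒ (3F/4) − (3F/2) + F = 2.
Multiply by 8: (6 − 12 + 8)F = 16, i.e. 2F = 16.
So F = 8, E = 3·8/2 = 12, V = 3·8/4 = 6.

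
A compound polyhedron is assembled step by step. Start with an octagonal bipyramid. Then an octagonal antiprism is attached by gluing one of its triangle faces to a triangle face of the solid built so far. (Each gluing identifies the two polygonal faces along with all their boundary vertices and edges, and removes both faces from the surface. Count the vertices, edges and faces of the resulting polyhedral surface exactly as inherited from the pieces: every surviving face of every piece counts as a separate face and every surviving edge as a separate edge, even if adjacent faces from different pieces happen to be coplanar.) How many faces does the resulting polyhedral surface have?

32

An octagonal bipyramid: V=10, E=24, F=16.
Attach an octagonal antiprism (V=16, E=32, F=18) along a 3-gon: merge 3 vertices and 3 edges, delete both glued faces → V=23, E=53, F=32.
Check: V − E + F = 23 − 53 + 32 = 2.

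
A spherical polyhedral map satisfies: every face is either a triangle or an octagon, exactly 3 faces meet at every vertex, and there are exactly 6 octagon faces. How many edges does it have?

Let x be the number of triangles; then F = 6 + x.
Edge–face incidences: 2E = 8·6 + 3·x = 48 + 3x.
Every vertex has degree 3, so 3V = 2E.
Euler: V − E + F = 2 ⇒ (2E)/3 − E + (6 + x) = 2.
Multiply by 6: 2·(2E) − 3·(2E) + 6·(6 + x) = 12, i.e. 36 + 6x − (48 + 3x) = 12.
Collecting terms: 3x − 12 = 12, so 3x = 24, so x = 8.
Then 2E = 48 + 3·8 = 72, so E = 36, V = 2E/3 = 24, F = 6 + 8 = 14.

36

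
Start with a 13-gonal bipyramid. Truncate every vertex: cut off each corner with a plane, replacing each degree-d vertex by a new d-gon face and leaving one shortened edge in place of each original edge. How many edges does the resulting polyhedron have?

The base solid has V = 15, E = 39, F = 26.
Truncation replaces each original edge-end by a new vertex, so V′ = 2E = 78.
Each original edge survives, and each old vertex of degree d contributes d new edges; summing degrees gives Σd = 2E, so E′ = E + 2E = 3E = 117.
Each original face survives and each original vertex becomes one new face: F′ = F + V = 41.

117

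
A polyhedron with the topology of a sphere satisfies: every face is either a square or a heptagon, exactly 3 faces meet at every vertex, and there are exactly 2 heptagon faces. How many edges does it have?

Let x be the number of squares; then F = 2 + x.
Edge–face incidences: 2E = 7·2 + 4·x = 14 + 4x.
Every vertex has degree 3, so 3V = 2E.
Euler: V − E + F = 2 ⇒ (2E)/3 − E + (2 + x) = 2.
Multiply by 6: 2·(2E) − 3·(2E) + 6·(2 + x) = 12, i.e. 12 + 6x − (14 + 4x) = 12.
Collecting terms: 2x − 2 = 12, so 2x = 14, so x = 7.
Then 2E = 14 + 4·7 = 42, so E = 21, V = 2E/3 = 14, F = 2 + 7 = 9.

21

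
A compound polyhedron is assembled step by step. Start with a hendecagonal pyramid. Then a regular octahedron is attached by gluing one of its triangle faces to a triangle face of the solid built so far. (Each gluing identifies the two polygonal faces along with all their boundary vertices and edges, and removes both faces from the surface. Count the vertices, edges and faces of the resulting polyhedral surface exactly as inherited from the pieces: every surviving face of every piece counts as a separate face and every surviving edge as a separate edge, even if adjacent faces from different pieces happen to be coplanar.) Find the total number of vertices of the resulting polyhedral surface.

A hendecagonal pyramid: V=12, E=22, F=12.
Attach a regular octahedron (V=6, E=12, F=8) along a 3-gon: merge 3 vertices and 3 edges, delete both glued faces → V=15, E=31, F=18.
Check: V − E + F = 15 − 31 + 18 = 2.

15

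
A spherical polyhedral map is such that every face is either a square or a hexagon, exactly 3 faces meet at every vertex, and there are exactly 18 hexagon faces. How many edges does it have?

Let x be the number of squares; then F = 18 + x.
Edge–face incidences: 2E = 6·18 + 4·x = 108 + 4x.
Every vertex has degree 3, so 3V = 2E.
Euler: V − E + F = 2 ⇒ (2E)/3 − E + (18 + x) = 2.
Multiply by 6: 2·(2E) − 3·(2E) + 6·(18 + x) = 12, i.e. 108 + 6x − (108 + 4x) = 12.
Collecting terms: 2x = 12, so x = 6.
Then 2E = 108 + 4·6 = 132, so E = 66, V = 2E/3 = 44, F = 18 + 6 = 24.

66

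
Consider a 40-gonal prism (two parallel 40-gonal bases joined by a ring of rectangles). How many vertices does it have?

A prism on an n-gon has two n-gon bases and n rectangular sides: V = 2·40 = 80, E = 3·40 = 120, F = 40 + 2 = 42.

80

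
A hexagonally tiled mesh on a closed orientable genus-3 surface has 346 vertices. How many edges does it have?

χ = 2 − 2·3 = -4, and every face is a hexagon so 6F = 2E.
V − E + F = -4 with E = 6F/2 gives 346 − (6/2 − 1)·F = -4, so F = 175 and E = 525.

525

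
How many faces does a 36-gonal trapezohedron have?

72

The n-trapezohedron (dual of the n-antiprism) has V = 2·36 + 2 = 74, E = 4·36 = 144, F = 2·36 = 72.
Check: V − E + F = 74 − 144 + 72 = 2.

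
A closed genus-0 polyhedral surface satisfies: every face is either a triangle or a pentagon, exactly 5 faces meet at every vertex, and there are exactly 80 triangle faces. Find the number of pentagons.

Let x be the number of pentagons; then F = 80 + x.
Edge–face incidences: 2E = 3·80 + 5·x = 240 + 5x.
Every vertex has degree 5, so 5V = 2E.
Euler: V − E + F = 2 ⇒ (2E)/5 − E + (80 + x) = 2.
Multiply by 10: 2·(2E) − 5·(2E) + 10·(80 + x) = 20, i.e. 800 + 10x − 3·(240 + 5x) = 20.
Collecting terms: −5x + 80 = 20, so −5x = −60, so x = 12.
Then 2E = 240 + 5·12 = 300, so E = 150, V = 2E/5 = 60, F = 80 + 12 = 92.

12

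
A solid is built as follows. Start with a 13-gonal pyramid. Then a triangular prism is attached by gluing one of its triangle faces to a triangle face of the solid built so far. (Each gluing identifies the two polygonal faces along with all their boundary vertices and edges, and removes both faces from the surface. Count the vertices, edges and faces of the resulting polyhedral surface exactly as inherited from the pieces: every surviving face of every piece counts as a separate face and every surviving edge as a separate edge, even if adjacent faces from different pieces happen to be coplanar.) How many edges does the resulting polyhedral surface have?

A 13-gonal pyramid: V=14, E=26, F=14.
Attach a triangular prism (V=6, E=9, F=5) along a 3-gon: merge 3 vertices and 3 edges, delete both glued faces → V=17, E=32, F=17.
Check: V − E + F = 17 − 32 + 17 = 2.

32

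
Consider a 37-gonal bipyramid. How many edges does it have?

111

A bipyramid over an n-gon has 2n triangular faces and n + 2 vertices: V = 37 + 2 = 39, E = 3·37 = 111, F = 2·37 = 74.
Check: V − E + F = 39 − 111 + 74 = 2.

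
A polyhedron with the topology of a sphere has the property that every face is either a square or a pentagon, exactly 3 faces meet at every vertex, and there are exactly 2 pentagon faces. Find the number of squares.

5

Let x be the number of squares; then F = 2 + x.
Edge–face incidences: 2E = 5·2 + 4·x = 10 + 4x.
Every vertex has degree 3, so 3V = 2E.
Euler: V − E + F = 2 ⇒ (2E)/3 − E + (2 + x) = 2.
Multiply by 6: 2·(2E) − 3·(2E) + 6·(2 + x) = 12, i.e. 12 + 6x − (10 + 4x) = 12.
Collecting terms: 2x + 2 = 12, so 2x = 10, so x = 5.
Then 2E = 10 + 4·5 = 30, so E = 15, V = 2E/3 = 10, F = 2 + 5 = 7.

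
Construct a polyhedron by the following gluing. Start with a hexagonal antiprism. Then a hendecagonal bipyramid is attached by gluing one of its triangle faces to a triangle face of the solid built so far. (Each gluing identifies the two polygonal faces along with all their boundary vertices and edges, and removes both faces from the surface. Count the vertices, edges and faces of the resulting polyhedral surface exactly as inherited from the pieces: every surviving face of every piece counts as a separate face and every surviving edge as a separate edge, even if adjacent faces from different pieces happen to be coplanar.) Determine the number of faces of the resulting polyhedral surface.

A hexagonal antiprism: V=12, E=24, F=14.
Attach a hendecagonal bipyramid (V=13, E=33, F=22) along a 3-gon: merge 3 vertices and 3 edges, delete both glued faces → V=22, E=54, F=34.
Check: V − E + F = 22 − 54 + 34 = 2.

34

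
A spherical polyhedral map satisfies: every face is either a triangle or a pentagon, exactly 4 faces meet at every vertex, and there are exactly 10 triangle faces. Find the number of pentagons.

2

Let x be the number of pentagons; then F = 10 + x.
Edge–face incidences: 2E = 3·10 + 5·x = 30 + 5x.
Every vertex has degree 4, so 4V = 2E.
Euler: V − E + F = 2 ⇒ (2E)/4 − E + (10 + x) = 2.
Multiply by 8: 2·(2E) − 4·(2E) + 8·(10 + x) = 16, i.e. 80 + 8x − 2·(30 + 5x) = 16.
Collecting terms: −2x + 20 = 16, so −2x = −4, so x = 2.
Then 2E = 30 + 5·2 = 40, so E = 20, V = 2E/4 = 10, F = 10 + 2 = 12.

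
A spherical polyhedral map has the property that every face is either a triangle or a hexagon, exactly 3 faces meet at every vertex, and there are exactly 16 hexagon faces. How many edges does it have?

Let x be the number of triangles; then F = 16 + x.
Edge–face incidences: 2E = 6·16 + 3·x = 96 + 3x.
Every vertex has degree 3, so 3V = 2E.
Euler: V − E + F = 2 ⇒ (2E)/3 − E + (16 + x) = 2.
Multiply by 6: 2·(2E) − 3·(2E) + 6·(16 + x) = 12, i.e. 96 + 6x − (96 + 3x) = 12.
Collecting terms: 3x = 12, so x = 4.
Then 2E = 96 + 3·4 = 108, so E = 54, V = 2E/3 = 36, F = 16 + 4 = 20.

54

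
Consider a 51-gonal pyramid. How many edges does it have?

102

A pyramid on an n-gon base has one n-gon and n triangles: V = 51 + 1 = 52, E = 2·51 = 102, F = 51 + 1 = 52.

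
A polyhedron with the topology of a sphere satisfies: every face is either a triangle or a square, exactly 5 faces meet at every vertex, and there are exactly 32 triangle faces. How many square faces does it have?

Let x be the number of squares; then F = 32 + x.
Edge–face incidences: 2E = 3·32 + 4·x = 96 + 4x.
Every vertex has degree 5, so 5V = 2E.
Euler: V − E + F = 2 ⇒ (2E)/5 − E + (32 + x) = 2.
Multiply by 10: 2·(2E) − 5·(2E) + 10·(32 + x) = 20, i.e. 320 + 10x − 3·(96 + 4x) = 20.
Collecting terms: −2x + 32 = 20, so −2x = −12, so x = 6.
Then 2E = 96 + 4·6 = 120, so E = 60, V = 2E/5 = 24, F = 32 + 6 = 38.

6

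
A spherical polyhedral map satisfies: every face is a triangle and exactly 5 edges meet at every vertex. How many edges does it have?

30

Each face has 3 edges and each edge borders two faces, so 2E = 3F.
Each vertex has degree 5, so 5V = 2E and hence V = 3F/5.
Euler: V − E + F = 2 ⇒ (3F/5) − (3F/2) + F = 2.
Multiply by 10: (6 − 15 + 10)F = 20, i.e. 1F = 20.
So F = 20, E = 3·20/2 = 30, V = 3·20/5 = 12.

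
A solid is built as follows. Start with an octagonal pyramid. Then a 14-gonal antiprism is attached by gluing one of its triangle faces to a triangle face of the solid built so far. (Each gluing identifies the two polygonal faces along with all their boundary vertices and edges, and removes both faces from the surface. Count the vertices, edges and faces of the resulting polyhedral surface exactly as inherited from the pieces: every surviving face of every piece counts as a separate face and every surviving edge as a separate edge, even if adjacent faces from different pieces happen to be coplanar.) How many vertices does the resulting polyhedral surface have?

34

An octagonal pyramid: V=9, E=16, F=9.
Attach a 14-gonal antiprism (V=28, E=56, F=30) along a 3-gon: merge 3 vertices and 3 edges, delete both glued faces → V=34, E=69, F=37.
Check: V − E + F = 34 − 69 + 37 = 2.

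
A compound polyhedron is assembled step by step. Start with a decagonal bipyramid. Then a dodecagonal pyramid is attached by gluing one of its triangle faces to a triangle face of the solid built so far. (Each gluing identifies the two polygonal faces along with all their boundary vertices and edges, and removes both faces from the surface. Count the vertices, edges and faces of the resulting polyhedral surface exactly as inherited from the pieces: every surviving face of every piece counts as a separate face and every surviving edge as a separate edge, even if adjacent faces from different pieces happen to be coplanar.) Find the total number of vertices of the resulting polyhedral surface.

22

A decagonal bipyramid: V=12, E=30, F=20.
Attach a dodecagonal pyramid (V=13, E=24, F=13) along a 3-gon: merge 3 vertices and 3 edges, delete both glued faces → V=22, E=51, F=31.
Check: V − E + F = 22 − 51 + 31 = 2.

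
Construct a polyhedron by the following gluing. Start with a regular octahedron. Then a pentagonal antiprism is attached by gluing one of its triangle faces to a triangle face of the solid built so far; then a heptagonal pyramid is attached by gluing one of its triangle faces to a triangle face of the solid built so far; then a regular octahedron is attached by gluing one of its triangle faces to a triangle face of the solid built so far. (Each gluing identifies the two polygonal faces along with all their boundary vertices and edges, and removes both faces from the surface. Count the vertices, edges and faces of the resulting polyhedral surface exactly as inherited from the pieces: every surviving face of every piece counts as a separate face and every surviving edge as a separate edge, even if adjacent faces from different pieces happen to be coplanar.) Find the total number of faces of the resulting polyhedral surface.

A regular octahedron: V=6, E=12, F=8.
Attach a pentagonal antiprism (V=10, E=20, F=12) along a 3-gon: merge 3 vertices and 3 edges, delete both glued faces → V=13, E=29, F=18.
Attach a heptagonal pyramid (V=8, E=14, F=8) along a 3-gon: merge 3 vertices and 3 edges, delete both glued faces → V=18, E=40, F=24.
Attach a regular octahedron (V=6, E=12, F=8) along a 3-gon: merge 3 vertices and 3 edges, delete both glued faces → V=21, E=49, F=30.
Check: V − E + F = 21 − 49 + 30 = 2.

30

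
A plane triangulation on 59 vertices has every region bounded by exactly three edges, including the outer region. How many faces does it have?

In a plane triangulation 3F = 2E and V − E + F = 2, so F = 2V − 4 = 2·59 − 4 = 114.

114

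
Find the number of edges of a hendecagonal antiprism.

44

An antiprism on an n-gon has two n-gon caps and 2n triangles: V = 2·11 = 22, E = 4·11 = 44, F = 2·11 + 2 = 24.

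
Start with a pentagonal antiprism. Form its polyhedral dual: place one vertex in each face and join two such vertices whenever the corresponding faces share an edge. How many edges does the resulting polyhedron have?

20

The base solid has V = 10, E = 20, F = 12.
The dual swaps V and F and preserves E: V′ = F = 12, E′ = E = 20, F′ = V = 10.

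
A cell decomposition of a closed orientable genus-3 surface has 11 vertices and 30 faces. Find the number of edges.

45

For a closed orientable surface of genus 3, χ = 2 − 2·3 = -4.
E = V + F − (-4) = 11 + 30 − (-4) = 45.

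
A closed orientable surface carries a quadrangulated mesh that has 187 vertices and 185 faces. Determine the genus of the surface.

Every face is a square, so 2E = 4·185 = 740, giving E = 370.
χ = V − E + F = 187 − 370 + 185 = 2.
For a closed orientable surface χ = 2 − 2g, so g = (2 − (2))/2 = 0.

0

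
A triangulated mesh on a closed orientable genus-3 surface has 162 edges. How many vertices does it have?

50

χ = 2 − 2·3 = -4, and every face is a triangle so 3F = 2E.
F = 2E/3 = 108. Then V = -4 + E − F = -4 + 162 − 108 = 50.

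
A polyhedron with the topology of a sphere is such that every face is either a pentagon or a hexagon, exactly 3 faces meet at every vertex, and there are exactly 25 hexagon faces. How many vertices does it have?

70

Let x be the number of pentagons; then F = 25 + x.
Edge–face incidences: 2E = 6·25 + 5·x = 150 + 5x.
Every vertex has degree 3, so 3V = 2E.
Euler: V − E + F = 2 ⇒ (2E)/3 − E + (25 + x) = 2.
Multiply by 6: 2·(2E) − 3·(2E) + 6·(25 + x) = 12, i.e. 150 + 6x − (150 + 5x) = 12.
Collecting terms: x = 12.
Then 2E = 150 + 5·12 = 210, so E = 105, V = 2E/3 = 70, F = 25 + 12 = 37.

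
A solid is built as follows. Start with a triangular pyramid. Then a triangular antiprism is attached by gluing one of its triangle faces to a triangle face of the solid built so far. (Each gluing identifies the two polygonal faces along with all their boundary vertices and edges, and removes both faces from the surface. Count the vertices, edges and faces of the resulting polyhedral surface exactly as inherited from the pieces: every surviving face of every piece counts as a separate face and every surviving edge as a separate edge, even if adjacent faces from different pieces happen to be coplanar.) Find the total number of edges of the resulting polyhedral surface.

A triangular pyramid: V=4, E=6, F=4.
Attach a triangular antiprism (V=6, E=12, F=8) along a 3-gon: merge 3 vertices and 3 edges, delete both glued faces → V=7, E=15, F=10.
Check: V − E + F = 7 − 15 + 10 = 2.

15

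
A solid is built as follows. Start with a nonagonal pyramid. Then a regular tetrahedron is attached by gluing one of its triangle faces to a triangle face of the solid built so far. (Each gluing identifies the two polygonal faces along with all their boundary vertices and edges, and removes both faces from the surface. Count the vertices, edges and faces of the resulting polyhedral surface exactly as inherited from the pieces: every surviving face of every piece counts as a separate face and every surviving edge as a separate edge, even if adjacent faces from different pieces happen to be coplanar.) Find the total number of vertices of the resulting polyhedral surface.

11

A nonagonal pyramid: V=10, E=18, F=10.
Attach a regular tetrahedron (V=4, E=6, F=4) along a 3-gon: merge 3 vertices and 3 edges, delete both glued faces → V=11, E=21, F=12.
Check: V − E + F = 11 − 21 + 12 = 2.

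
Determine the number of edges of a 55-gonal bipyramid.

165

A bipyramid over an n-gon has 2n triangular faces and n + 2 vertices: V = 55 + 2 = 57, E = 3·55 = 165, F = 2·55 = 110.
Check: V − E + F = 57 − 165 + 110 = 2.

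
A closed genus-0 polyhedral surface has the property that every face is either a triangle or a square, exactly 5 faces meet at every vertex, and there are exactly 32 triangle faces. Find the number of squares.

6

Let x be the number of squares; then F = 32 + x.
Edge–face incidences: 2E = 3·32 + 4·x = 96 + 4x.
Every vertex has degree 5, so 5V = 2E.
Euler: V − E + F = 2 ⇒ (2E)/5 − E + (32 + x) = 2.
Multiply by 10: 2·(2E) − 5·(2E) + 10·(32 + x) = 20, i.e. 320 + 10x − 3·(96 + 4x) = 20.
Collecting terms: −2x + 32 = 20, so −2x = −12, so x = 6.
Then 2E = 96 + 4·6 = 120, so E = 60, V = 2E/5 = 24, F = 32 + 6 = 38.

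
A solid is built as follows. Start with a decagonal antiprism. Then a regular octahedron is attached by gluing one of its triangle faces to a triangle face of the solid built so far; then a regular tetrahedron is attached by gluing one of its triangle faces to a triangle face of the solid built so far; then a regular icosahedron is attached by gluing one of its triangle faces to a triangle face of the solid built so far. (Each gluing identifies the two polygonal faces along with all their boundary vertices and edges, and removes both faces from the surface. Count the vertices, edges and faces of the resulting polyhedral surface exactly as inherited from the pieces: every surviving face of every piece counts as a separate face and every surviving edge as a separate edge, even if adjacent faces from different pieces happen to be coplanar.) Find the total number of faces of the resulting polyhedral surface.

48

A decagonal antiprism: V=20, E=40, F=22.
Attach a regular octahedron (V=6, E=12, F=8) along a 3-gon: merge 3 vertices and 3 edges, delete both glued faces → V=23, E=49, F=28.
Attach a regular tetrahedron (V=4, E=6, F=4) along a 3-gon: merge 3 vertices and 3 edges, delete both glued faces → V=24, E=52, F=30.
Attach a regular icosahedron (V=12, E=30, F=20) along a 3-gon: merge 3 vertices and 3 edges, delete both glued faces → V=33, E=79, F=48.
Check: V − E + F = 33 − 79 + 48 = 2.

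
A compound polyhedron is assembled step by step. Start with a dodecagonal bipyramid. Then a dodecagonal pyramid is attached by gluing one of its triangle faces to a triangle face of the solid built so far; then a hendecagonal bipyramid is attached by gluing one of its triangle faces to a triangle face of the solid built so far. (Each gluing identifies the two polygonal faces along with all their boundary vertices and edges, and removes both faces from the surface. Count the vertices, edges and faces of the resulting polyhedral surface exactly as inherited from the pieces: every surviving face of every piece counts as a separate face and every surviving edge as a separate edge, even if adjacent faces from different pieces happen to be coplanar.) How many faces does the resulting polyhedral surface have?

55

A dodecagonal bipyramid: V=14, E=36, F=24.
Attach a dodecagonal pyramid (V=13, E=24, F=13) along a 3-gon: merge 3 vertices and 3 edges, delete both glued faces → V=24, E=57, F=35.
Attach a hendecagonal bipyramid (V=13, E=33, F=22) along a 3-gon: merge 3 vertices and 3 edges, delete both glued faces → V=34, E=87, F=55.
Check: V − E + F = 34 − 87 + 55 = 2.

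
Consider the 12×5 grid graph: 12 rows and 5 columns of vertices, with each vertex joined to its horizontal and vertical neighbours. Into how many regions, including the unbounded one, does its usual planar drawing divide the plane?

The grid has V = 12·5 = 60 vertices and E = 12·4 + 5·11 = 103 edges.
F = 2 − V + E = 2 − 60 + 103 = 45.

45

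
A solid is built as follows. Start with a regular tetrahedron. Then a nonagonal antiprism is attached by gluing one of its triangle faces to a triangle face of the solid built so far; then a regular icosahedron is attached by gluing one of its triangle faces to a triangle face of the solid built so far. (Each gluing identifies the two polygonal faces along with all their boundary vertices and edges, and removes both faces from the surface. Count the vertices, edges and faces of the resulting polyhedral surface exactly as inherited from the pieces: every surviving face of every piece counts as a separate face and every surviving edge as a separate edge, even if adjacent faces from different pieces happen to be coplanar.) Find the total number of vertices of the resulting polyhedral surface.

28

A regular tetrahedron: V=4, E=6, F=4.
Attach a nonagonal antiprism (V=18, E=36, F=20) along a 3-gon: merge 3 vertices and 3 edges, delete both glued faces → V=19, E=39, F=22.
Attach a regular icosahedron (V=12, E=30, F=20) along a 3-gon: merge 3 vertices and 3 edges, delete both glued faces → V=28, E=66, F=40.
Check: V − E + F = 28 − 66 + 40 = 2.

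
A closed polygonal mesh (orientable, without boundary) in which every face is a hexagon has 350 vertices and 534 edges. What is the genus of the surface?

Every face is a hexagon and each edge borders two faces, so 6F = 2·534, giving F = 178.
χ = V − E + F = 350 − 534 + 178 = -6.
For a closed orientable surface χ = 2 − 2g, so g = (2 − (-6))/2 = 4.

4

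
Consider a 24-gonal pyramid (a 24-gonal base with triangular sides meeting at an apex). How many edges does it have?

A pyramid on an n-gon base has one n-gon and n triangles: V = 24 + 1 = 25, E = 2·24 = 48, F = 24 + 1 = 25.

48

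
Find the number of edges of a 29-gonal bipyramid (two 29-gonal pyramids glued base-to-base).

A bipyramid over an n-gon has 2n triangular faces and n + 2 vertices: V = 29 + 2 = 31, E = 3·29 = 87, F = 2·29 = 58.

87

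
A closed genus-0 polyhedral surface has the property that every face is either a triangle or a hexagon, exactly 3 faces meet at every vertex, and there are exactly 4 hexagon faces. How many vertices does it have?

Let x be the number of triangles; then F = 4 + x.
Edge–face incidences: 2E = 6·4 + 3·x = 24 + 3x.
Every vertex has degree 3, so 3V = 2E.
Euler: V − E + F = 2 ⇒ (2E)/3 − E + (4 + x) = 2.
Multiply by 6: 2·(2E) − 3·(2E) + 6·(4 + x) = 12, i.e. 24 + 6x − (24 + 3x) = 12.
Collecting terms: 3x = 12, so x = 4.
Then 2E = 24 + 3·4 = 36, so E = 18, V = 2E/3 = 12, F = 4 + 4 = 8.

12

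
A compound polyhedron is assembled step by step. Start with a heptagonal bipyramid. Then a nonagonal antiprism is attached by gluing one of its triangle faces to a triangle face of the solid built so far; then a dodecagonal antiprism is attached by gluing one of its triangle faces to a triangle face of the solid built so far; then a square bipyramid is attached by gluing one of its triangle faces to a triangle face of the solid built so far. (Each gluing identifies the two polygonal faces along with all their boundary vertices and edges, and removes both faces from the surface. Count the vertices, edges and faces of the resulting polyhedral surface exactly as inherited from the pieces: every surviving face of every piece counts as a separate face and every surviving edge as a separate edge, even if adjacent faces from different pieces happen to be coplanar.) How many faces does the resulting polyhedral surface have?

A heptagonal bipyramid: V=9, E=21, F=14.
Attach a nonagonal antiprism (V=18, E=36, F=20) along a 3-gon: merge 3 vertices and 3 edges, delete both glued faces → V=24, E=54, F=32.
Attach a dodecagonal antiprism (V=24, E=48, F=26) along a 3-gon: merge 3 vertices and 3 edges, delete both glued faces → V=45, E=99, F=56.
Attach a square bipyramid (V=6, E=12, F=8) along a 3-gon: merge 3 vertices and 3 edges, delete both glued faces → V=48, E=108, F=62.
Check: V − E + F = 48 − 108 + 62 = 2.

62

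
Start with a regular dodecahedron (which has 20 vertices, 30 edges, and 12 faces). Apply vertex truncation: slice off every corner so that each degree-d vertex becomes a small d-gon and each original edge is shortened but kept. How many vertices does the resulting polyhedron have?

60

Truncation replaces each original edge-end by a new vertex, so V′ = 2E = 60.
Each original edge survives, and each old vertex of degree d contributes d new edges; summing degrees gives Σd = 2E, so E′ = E + 2E = 3E = 90.
Each original face survives and each original vertex becomes one new face: F′ = F + V = 32.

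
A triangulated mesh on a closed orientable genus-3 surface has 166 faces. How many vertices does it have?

χ = 2 − 2·3 = -4, and every face is a triangle so 3F = 2E.
E = 3·166/2 = 249. Then V = -4 + E − F = -4 + 249 − 166 = 79.

79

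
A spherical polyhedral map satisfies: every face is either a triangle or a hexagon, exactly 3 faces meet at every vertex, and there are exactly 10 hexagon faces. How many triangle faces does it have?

4

Let x be the number of triangles; then F = 10 + x.
Edge–face incidences: 2E = 6·10 + 3·x = 60 + 3x.
Every vertex has degree 3, so 3V = 2E.
Euler: V − E + F = 2 ⇒ (2E)/3 − E + (10 + x) = 2.
Multiply by 6: 2·(2E) − 3·(2E) + 6·(10 + x) = 12, i.e. 60 + 6x − (60 + 3x) = 12.
Collecting terms: 3x = 12, so x = 4.
Then 2E = 60 + 3·4 = 72, so E = 36, V = 2E/3 = 24, F = 10 + 4 = 14.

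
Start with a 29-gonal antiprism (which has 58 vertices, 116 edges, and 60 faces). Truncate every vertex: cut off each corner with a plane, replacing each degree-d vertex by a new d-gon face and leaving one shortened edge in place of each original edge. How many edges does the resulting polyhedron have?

348

Truncation replaces each original edge-end by a new vertex, so V′ = 2E = 232.
Each original edge survives, and each old vertex of degree d contributes d new edges; summing degrees gives Σd = 2E, so E′ = E + 2E = 3E = 348.
Each original face survives and each original vertex becomes one new face: F′ = F + V = 118.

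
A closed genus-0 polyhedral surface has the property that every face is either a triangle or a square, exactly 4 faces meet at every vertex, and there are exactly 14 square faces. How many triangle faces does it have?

Let x be the number of triangles; then F = 14 + x.
Edge–face incidences: 2E = 4·14 + 3·x = 56 + 3x.
Every vertex has degree 4, so 4V = 2E.
Euler: V − E + F = 2 ⇒ (2E)/4 − E + (14 + x) = 2.
Multiply by 8: 2·(2E) − 4·(2E) + 8·(14 + x) = 16, i.e. 112 + 8x − 2·(56 + 3x) = 16.
Collecting terms: 2x = 16, so x = 8.
Then 2E = 56 + 3·8 = 80, so E = 40, V = 2E/4 = 20, F = 14 + 8 = 22.

8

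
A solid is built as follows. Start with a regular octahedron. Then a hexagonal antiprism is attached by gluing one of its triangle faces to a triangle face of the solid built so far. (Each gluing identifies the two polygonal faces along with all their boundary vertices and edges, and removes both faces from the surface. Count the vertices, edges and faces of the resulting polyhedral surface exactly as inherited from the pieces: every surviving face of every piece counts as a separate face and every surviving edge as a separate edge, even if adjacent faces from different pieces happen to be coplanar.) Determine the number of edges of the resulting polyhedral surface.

33

A regular octahedron: V=6, E=12, F=8.
Attach a hexagonal antiprism (V=12, E=24, F=14) along a 3-gon: merge 3 vertices and 3 edges, delete both glued faces → V=15, E=33, F=20.
Check: V − E + F = 15 − 33 + 20 = 2.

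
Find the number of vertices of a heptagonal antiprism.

An antiprism on an n-gon has two n-gon caps and 2n triangles: V = 2·7 = 14, E = 4·7 = 28, F = 2·7 + 2 = 16.

14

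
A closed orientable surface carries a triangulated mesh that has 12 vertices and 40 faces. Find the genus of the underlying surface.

5

Every face is a triangle, so 2E = 3·40 = 120, giving E = 60.
χ = V − E + F = 12 − 60 + 40 = -8.
For a closed orientable surface χ = 2 − 2g, so g = (2 − (-8))/2 = 5.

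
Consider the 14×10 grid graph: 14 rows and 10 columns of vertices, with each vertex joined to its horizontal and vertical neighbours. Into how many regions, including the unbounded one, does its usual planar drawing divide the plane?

118

The grid has V = 14·10 = 140 vertices and E = 14·9 + 10·13 = 256 edges.
F = 2 − V + E = 2 − 140 + 256 = 118.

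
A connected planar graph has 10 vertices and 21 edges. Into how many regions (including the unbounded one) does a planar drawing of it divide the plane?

Euler's formula for a connected plane graph: V − E + F = 2, so F = 2 − 10 + 21 = 13.

13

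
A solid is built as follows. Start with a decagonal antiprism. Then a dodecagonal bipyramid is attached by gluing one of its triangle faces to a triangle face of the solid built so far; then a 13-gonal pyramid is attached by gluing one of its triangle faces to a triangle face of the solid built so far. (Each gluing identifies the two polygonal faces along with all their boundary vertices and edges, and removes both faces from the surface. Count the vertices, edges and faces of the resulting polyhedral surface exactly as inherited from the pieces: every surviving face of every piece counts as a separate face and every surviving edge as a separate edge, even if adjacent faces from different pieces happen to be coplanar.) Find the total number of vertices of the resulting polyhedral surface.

A decagonal antiprism: V=20, E=40, F=22.
Attach a dodecagonal bipyramid (V=14, E=36, F=24) along a 3-gon: merge 3 vertices and 3 edges, delete both glued faces → V=31, E=73, F=44.
Attach a 13-gonal pyramid (V=14, E=26, F=14) along a 3-gon: merge 3 vertices and 3 edges, delete both glued faces → V=42, E=96, F=56.
Check: V − E + F = 42 − 96 + 56 = 2.

42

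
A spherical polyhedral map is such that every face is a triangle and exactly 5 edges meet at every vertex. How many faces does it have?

20

Each face has 3 edges and each edge borders two faces, so 2E = 3F.
Each vertex has degree 5, so 5V = 2E and hence V = 3F/5.
Euler: V − E + F = 2 ⇒ (3F/5) − (3F/2) + F = 2.
Multiply by 10: (6 − 15 + 10)F = 20, i.e. 1F = 20.
So F = 20, E = 3·20/2 = 30, V = 3·20/5 = 12.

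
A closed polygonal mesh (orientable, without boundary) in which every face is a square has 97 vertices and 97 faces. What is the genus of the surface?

Every face is a square, so 2E = 4·97 = 388, giving E = 194.
χ = V − E + F = 97 − 194 + 97 = 0.
For a closed orientable surface χ = 2 − 2g, so g = (2 − (0))/2 = 1.

1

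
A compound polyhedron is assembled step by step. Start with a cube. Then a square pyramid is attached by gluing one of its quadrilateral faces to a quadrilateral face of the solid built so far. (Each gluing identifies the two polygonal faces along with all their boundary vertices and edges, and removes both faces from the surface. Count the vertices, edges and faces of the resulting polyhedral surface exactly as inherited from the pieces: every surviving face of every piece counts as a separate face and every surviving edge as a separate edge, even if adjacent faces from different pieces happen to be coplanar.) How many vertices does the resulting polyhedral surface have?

A cube: V=8, E=12, F=6.
Attach a square pyramid (V=5, E=8, F=5) along a 4-gon: merge 4 vertices and 4 edges, delete both glued faces → V=9, E=16, F=9.
Check: V − E + F = 9 − 16 + 9 = 2.

9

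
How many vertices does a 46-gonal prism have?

A prism on an n-gon has two n-gon bases and n rectangular sides: V = 2·46 = 92, E = 3·46 = 138, F = 46 + 2 = 48.

92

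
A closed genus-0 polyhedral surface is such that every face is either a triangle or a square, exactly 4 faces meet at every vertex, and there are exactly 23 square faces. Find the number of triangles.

Let x be the number of triangles; then F = 23 + x.
Edge–face incidences: 2E = 4·23 + 3·x = 92 + 3x.
Every vertex has degree 4, so 4V = 2E.
Euler: V − E + F = 2 ⇒ (2E)/4 − E + (23 + x) = 2.
Multiply by 8: 2·(2E) − 4·(2E) + 8·(23 + x) = 16, i.e. 184 + 8x − 2·(92 + 3x) = 16.
Collecting terms: 2x = 16, so x = 8.
Then 2E = 92 + 3·8 = 116, so E = 58, V = 2E/4 = 29, F = 23 + 8 = 31.

8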